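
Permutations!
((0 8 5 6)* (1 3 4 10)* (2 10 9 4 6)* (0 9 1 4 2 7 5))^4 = ((0 8)(1 3 6 9 2 10 4)(5 7))^4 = (1 2 3 10 6 4 9)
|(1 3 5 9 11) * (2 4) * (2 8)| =15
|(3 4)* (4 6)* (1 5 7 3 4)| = 5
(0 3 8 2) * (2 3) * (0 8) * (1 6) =(0 2 8 3)(1 6) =[2, 6, 8, 0, 4, 5, 1, 7, 3]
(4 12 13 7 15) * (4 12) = (7 15 12 13) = [0, 1, 2, 3, 4, 5, 6, 15, 8, 9, 10, 11, 13, 7, 14, 12]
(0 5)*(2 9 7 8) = (0 5)(2 9 7 8) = [5, 1, 9, 3, 4, 0, 6, 8, 2, 7]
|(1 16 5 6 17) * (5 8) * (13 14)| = 6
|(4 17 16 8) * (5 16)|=5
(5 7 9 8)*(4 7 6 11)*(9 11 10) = (4 7 11)(5 6 10 9 8) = [0, 1, 2, 3, 7, 6, 10, 11, 5, 8, 9, 4]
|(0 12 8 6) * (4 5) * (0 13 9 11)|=14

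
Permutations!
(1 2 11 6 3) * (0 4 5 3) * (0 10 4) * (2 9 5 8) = (1 9 5 3)(2 11 6 10 4 8) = [0, 9, 11, 1, 8, 3, 10, 7, 2, 5, 4, 6]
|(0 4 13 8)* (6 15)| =4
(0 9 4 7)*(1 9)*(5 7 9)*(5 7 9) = (0 1 7)(4 5 9) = [1, 7, 2, 3, 5, 9, 6, 0, 8, 4]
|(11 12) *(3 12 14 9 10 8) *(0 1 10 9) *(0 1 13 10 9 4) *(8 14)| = 28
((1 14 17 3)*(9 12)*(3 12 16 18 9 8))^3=(18)(1 12)(3 17)(8 14)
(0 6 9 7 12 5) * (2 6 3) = (0 3 2 6 9 7 12 5) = [3, 1, 6, 2, 4, 0, 9, 12, 8, 7, 10, 11, 5]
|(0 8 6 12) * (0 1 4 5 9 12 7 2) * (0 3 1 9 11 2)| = 12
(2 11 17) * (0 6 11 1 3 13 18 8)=[6, 3, 1, 13, 4, 5, 11, 7, 0, 9, 10, 17, 12, 18, 14, 15, 16, 2, 8]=(0 6 11 17 2 1 3 13 18 8)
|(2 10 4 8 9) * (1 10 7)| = |(1 10 4 8 9 2 7)| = 7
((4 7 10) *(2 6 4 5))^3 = ((2 6 4 7 10 5))^3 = (2 7)(4 5)(6 10)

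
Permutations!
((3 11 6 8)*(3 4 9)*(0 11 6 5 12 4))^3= (0 12 3)(4 6 11)(5 9 8)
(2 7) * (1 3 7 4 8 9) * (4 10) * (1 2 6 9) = (1 3 7 6 9 2 10 4 8) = [0, 3, 10, 7, 8, 5, 9, 6, 1, 2, 4]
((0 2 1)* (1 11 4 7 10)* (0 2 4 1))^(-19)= ((0 4 7 10)(1 2 11))^(-19)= (0 4 7 10)(1 11 2)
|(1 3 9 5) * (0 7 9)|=|(0 7 9 5 1 3)|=6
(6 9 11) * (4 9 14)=[0, 1, 2, 3, 9, 5, 14, 7, 8, 11, 10, 6, 12, 13, 4]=(4 9 11 6 14)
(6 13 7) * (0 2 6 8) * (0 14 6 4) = [2, 1, 4, 3, 0, 5, 13, 8, 14, 9, 10, 11, 12, 7, 6] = (0 2 4)(6 13 7 8 14)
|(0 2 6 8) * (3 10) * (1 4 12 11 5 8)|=|(0 2 6 1 4 12 11 5 8)(3 10)|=18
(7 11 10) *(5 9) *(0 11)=(0 11 10 7)(5 9)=[11, 1, 2, 3, 4, 9, 6, 0, 8, 5, 7, 10]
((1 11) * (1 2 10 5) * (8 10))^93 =(1 8)(2 5)(10 11) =((1 11 2 8 10 5))^93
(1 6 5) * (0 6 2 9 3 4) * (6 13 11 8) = (0 13 11 8 6 5 1 2 9 3 4) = [13, 2, 9, 4, 0, 1, 5, 7, 6, 3, 10, 8, 12, 11]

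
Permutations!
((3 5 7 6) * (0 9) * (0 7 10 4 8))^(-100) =((0 9 7 6 3 5 10 4 8))^(-100) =(0 8 4 10 5 3 6 7 9)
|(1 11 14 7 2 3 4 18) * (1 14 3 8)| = |(1 11 3 4 18 14 7 2 8)| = 9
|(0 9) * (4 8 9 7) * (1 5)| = 10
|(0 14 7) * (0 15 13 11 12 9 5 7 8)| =21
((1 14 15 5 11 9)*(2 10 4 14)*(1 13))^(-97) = (1 4 5 13 10 15 9 2 14 11)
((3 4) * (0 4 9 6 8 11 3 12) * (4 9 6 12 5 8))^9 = (12)(3 5)(4 11)(6 8)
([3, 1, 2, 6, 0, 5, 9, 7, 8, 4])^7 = [6, 1, 2, 9, 3, 5, 4, 7, 8, 0]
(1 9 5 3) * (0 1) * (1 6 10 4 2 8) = (0 6 10 4 2 8 1 9 5 3) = [6, 9, 8, 0, 2, 3, 10, 7, 1, 5, 4]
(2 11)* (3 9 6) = (2 11)(3 9 6) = [0, 1, 11, 9, 4, 5, 3, 7, 8, 6, 10, 2]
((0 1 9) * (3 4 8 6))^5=(0 9 1)(3 4 8 6)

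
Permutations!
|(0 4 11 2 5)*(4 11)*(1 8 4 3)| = 4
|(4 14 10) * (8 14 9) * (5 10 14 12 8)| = |(14)(4 9 5 10)(8 12)| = 4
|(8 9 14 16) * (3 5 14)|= |(3 5 14 16 8 9)|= 6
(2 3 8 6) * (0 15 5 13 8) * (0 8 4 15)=(2 3 8 6)(4 15 5 13)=[0, 1, 3, 8, 15, 13, 2, 7, 6, 9, 10, 11, 12, 4, 14, 5]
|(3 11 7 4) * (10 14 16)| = |(3 11 7 4)(10 14 16)| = 12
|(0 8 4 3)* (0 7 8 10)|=|(0 10)(3 7 8 4)|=4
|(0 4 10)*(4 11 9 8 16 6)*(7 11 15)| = |(0 15 7 11 9 8 16 6 4 10)| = 10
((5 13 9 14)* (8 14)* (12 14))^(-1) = (5 14 12 8 9 13)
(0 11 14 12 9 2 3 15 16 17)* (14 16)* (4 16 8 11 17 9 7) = (0 17)(2 3 15 14 12 7 4 16 9)(8 11) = [17, 1, 3, 15, 16, 5, 6, 4, 11, 2, 10, 8, 7, 13, 12, 14, 9, 0]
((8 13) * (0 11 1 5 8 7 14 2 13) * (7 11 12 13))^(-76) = ((0 12 13 11 1 5 8)(2 7 14))^(-76) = (0 12 13 11 1 5 8)(2 14 7)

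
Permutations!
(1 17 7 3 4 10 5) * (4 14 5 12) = [0, 17, 2, 14, 10, 1, 6, 3, 8, 9, 12, 11, 4, 13, 5, 15, 16, 7] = (1 17 7 3 14 5)(4 10 12)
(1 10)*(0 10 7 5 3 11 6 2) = [10, 7, 0, 11, 4, 3, 2, 5, 8, 9, 1, 6] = (0 10 1 7 5 3 11 6 2)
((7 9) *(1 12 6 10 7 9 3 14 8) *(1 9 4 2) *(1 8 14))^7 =((14)(1 12 6 10 7 3)(2 8 9 4))^7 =(14)(1 12 6 10 7 3)(2 4 9 8)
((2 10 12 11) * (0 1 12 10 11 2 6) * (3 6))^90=((0 1 12 2 11 3 6))^90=(0 6 3 11 2 12 1)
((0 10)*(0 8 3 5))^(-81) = ((0 10 8 3 5))^(-81) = (0 5 3 8 10)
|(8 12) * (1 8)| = 3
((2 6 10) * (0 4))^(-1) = ((0 4)(2 6 10))^(-1) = (0 4)(2 10 6)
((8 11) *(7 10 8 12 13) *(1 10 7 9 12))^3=((1 10 8 11)(9 12 13))^3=(13)(1 11 8 10)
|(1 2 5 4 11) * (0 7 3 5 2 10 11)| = |(0 7 3 5 4)(1 10 11)| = 15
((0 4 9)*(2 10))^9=((0 4 9)(2 10))^9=(2 10)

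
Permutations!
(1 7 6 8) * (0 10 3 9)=[10, 7, 2, 9, 4, 5, 8, 6, 1, 0, 3]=(0 10 3 9)(1 7 6 8)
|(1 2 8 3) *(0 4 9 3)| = 7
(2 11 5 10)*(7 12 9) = (2 11 5 10)(7 12 9) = [0, 1, 11, 3, 4, 10, 6, 12, 8, 7, 2, 5, 9]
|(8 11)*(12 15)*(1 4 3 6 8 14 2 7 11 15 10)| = 8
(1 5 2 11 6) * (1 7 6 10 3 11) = (1 5 2)(3 11 10)(6 7) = [0, 5, 1, 11, 4, 2, 7, 6, 8, 9, 3, 10]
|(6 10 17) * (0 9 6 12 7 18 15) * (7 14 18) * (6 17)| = |(0 9 17 12 14 18 15)(6 10)| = 14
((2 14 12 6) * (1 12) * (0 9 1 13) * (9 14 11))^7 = ((0 14 13)(1 12 6 2 11 9))^7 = (0 14 13)(1 12 6 2 11 9)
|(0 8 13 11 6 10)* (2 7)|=|(0 8 13 11 6 10)(2 7)|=6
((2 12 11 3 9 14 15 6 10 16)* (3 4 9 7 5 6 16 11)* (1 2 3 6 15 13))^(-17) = (1 6 4 13 12 11 14 2 10 9)(3 15 7 16 5)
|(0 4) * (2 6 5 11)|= |(0 4)(2 6 5 11)|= 4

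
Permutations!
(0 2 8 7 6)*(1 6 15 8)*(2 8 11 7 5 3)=(0 8 5 3 2 1 6)(7 15 11)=[8, 6, 1, 2, 4, 3, 0, 15, 5, 9, 10, 7, 12, 13, 14, 11]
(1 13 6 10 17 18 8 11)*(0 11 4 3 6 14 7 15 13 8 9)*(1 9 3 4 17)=(0 11 9)(1 8 17 18 3 6 10)(7 15 13 14)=[11, 8, 2, 6, 4, 5, 10, 15, 17, 0, 1, 9, 12, 14, 7, 13, 16, 18, 3]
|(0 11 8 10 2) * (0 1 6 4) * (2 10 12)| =|(0 11 8 12 2 1 6 4)| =8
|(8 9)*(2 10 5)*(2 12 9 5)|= 4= |(2 10)(5 12 9 8)|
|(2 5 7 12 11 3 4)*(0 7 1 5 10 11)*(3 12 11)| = 4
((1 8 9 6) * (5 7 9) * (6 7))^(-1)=((1 8 5 6)(7 9))^(-1)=(1 6 5 8)(7 9)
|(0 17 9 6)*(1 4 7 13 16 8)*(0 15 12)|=6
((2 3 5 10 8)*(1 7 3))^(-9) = (1 8 5 7 2 10 3)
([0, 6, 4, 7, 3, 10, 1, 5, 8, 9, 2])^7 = [0, 6, 4, 7, 3, 10, 1, 5, 8, 9, 2]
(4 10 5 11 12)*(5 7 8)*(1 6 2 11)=(1 6 2 11 12 4 10 7 8 5)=[0, 6, 11, 3, 10, 1, 2, 8, 5, 9, 7, 12, 4]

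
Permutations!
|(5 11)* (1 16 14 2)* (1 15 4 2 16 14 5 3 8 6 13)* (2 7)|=36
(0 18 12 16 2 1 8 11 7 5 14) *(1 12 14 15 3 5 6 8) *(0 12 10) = (0 18 14 12 16 2 10)(3 5 15)(6 8 11 7) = [18, 1, 10, 5, 4, 15, 8, 6, 11, 9, 0, 7, 16, 13, 12, 3, 2, 17, 14]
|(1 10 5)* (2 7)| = |(1 10 5)(2 7)| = 6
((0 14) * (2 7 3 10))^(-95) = ((0 14)(2 7 3 10))^(-95) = (0 14)(2 7 3 10)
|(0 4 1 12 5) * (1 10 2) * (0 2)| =12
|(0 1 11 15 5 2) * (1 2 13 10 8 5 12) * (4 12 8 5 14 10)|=10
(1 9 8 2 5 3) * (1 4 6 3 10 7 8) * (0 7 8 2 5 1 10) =(0 7 2 1 9 10 8 5)(3 4 6) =[7, 9, 1, 4, 6, 0, 3, 2, 5, 10, 8]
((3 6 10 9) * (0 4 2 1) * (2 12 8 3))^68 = ((0 4 12 8 3 6 10 9 2 1))^68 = (0 2 10 3 12)(1 9 6 8 4)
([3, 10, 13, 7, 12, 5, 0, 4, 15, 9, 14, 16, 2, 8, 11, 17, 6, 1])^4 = (0 12 15 14)(1 16 7 13)(2 17 11 3)(4 8 10 6)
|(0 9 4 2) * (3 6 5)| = 12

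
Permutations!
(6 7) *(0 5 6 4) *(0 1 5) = (1 5 6 7 4) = [0, 5, 2, 3, 1, 6, 7, 4]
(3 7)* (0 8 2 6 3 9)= (0 8 2 6 3 7 9)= [8, 1, 6, 7, 4, 5, 3, 9, 2, 0]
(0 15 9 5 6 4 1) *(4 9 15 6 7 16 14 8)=(0 6 9 5 7 16 14 8 4 1)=[6, 0, 2, 3, 1, 7, 9, 16, 4, 5, 10, 11, 12, 13, 8, 15, 14]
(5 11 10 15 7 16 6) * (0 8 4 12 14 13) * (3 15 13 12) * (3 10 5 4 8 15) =(0 15 7 16 6 4 10 13)(5 11)(12 14) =[15, 1, 2, 3, 10, 11, 4, 16, 8, 9, 13, 5, 14, 0, 12, 7, 6]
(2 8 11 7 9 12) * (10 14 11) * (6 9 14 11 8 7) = [0, 1, 7, 3, 4, 5, 9, 14, 10, 12, 11, 6, 2, 13, 8] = (2 7 14 8 10 11 6 9 12)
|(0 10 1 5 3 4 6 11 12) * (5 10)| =|(0 5 3 4 6 11 12)(1 10)| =14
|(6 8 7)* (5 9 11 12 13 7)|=8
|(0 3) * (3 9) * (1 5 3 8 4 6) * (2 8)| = |(0 9 2 8 4 6 1 5 3)| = 9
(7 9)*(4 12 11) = (4 12 11)(7 9) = [0, 1, 2, 3, 12, 5, 6, 9, 8, 7, 10, 4, 11]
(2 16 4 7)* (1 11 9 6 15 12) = (1 11 9 6 15 12)(2 16 4 7) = [0, 11, 16, 3, 7, 5, 15, 2, 8, 6, 10, 9, 1, 13, 14, 12, 4]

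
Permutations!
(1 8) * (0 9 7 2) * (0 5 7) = [9, 8, 5, 3, 4, 7, 6, 2, 1, 0] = (0 9)(1 8)(2 5 7)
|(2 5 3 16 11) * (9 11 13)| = 7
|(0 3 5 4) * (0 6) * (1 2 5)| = |(0 3 1 2 5 4 6)| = 7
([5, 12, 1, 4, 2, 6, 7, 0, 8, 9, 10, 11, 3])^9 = [5, 2, 4, 12, 3, 6, 7, 0, 8, 9, 10, 11, 1]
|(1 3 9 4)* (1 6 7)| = |(1 3 9 4 6 7)| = 6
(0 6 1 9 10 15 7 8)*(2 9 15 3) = (0 6 1 15 7 8)(2 9 10 3) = [6, 15, 9, 2, 4, 5, 1, 8, 0, 10, 3, 11, 12, 13, 14, 7]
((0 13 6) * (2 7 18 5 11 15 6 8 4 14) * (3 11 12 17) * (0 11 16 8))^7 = ((0 13)(2 7 18 5 12 17 3 16 8 4 14)(6 11 15))^7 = (0 13)(2 16 5 14 3 18 4 17 7 8 12)(6 11 15)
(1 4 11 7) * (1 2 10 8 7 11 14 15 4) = [0, 1, 10, 3, 14, 5, 6, 2, 7, 9, 8, 11, 12, 13, 15, 4] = (2 10 8 7)(4 14 15)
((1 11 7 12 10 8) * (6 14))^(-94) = ((1 11 7 12 10 8)(6 14))^(-94) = (14)(1 7 10)(8 11 12)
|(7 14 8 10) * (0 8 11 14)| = |(0 8 10 7)(11 14)| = 4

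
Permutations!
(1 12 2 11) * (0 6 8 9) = (0 6 8 9)(1 12 2 11) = [6, 12, 11, 3, 4, 5, 8, 7, 9, 0, 10, 1, 2]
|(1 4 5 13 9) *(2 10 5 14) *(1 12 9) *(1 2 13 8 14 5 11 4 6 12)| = 8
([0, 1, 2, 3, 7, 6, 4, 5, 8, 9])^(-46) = (9)(4 5)(6 7)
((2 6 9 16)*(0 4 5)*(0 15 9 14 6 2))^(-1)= (0 16 9 15 5 4)(6 14)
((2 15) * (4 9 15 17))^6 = (2 17 4 9 15)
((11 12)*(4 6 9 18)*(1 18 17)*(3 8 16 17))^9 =(18)(11 12)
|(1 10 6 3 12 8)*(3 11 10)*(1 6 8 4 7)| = |(1 3 12 4 7)(6 11 10 8)| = 20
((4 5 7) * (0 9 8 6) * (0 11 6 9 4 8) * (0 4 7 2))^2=((0 7 8 9 4 5 2)(6 11))^2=(11)(0 8 4 2 7 9 5)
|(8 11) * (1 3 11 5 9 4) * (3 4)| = |(1 4)(3 11 8 5 9)| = 10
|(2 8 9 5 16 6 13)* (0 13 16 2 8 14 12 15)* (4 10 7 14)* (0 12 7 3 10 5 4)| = |(0 13 8 9 4 5 2)(3 10)(6 16)(7 14)(12 15)| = 14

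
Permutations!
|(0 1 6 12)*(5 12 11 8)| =|(0 1 6 11 8 5 12)| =7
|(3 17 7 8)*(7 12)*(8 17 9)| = |(3 9 8)(7 17 12)| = 3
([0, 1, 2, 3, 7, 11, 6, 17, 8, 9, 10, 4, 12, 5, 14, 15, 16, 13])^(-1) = (4 11 5 13 17 7)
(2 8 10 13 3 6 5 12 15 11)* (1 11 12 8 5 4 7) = (1 11 2 5 8 10 13 3 6 4 7)(12 15) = [0, 11, 5, 6, 7, 8, 4, 1, 10, 9, 13, 2, 15, 3, 14, 12]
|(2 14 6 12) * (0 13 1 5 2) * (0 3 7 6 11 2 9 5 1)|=12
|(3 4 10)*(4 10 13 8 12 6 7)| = 6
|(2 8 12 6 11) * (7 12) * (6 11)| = |(2 8 7 12 11)| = 5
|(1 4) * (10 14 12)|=6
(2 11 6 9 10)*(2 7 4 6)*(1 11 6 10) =(1 11 2 6 9)(4 10 7) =[0, 11, 6, 3, 10, 5, 9, 4, 8, 1, 7, 2]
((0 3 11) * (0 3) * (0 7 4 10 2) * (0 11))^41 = (0 3 11 2 10 4 7)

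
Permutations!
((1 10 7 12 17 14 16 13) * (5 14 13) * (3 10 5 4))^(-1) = (1 13 17 12 7 10 3 4 16 14 5)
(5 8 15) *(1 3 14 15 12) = (1 3 14 15 5 8 12) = [0, 3, 2, 14, 4, 8, 6, 7, 12, 9, 10, 11, 1, 13, 15, 5]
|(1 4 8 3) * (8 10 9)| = 6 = |(1 4 10 9 8 3)|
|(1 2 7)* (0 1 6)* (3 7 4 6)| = 10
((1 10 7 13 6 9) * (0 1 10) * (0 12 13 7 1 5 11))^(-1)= (0 11 5)(1 10 9 6 13 12)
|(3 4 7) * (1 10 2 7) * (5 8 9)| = 6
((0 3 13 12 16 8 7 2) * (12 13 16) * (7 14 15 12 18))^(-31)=(0 2 7 18 12 15 14 8 16 3)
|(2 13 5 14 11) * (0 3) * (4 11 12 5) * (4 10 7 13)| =6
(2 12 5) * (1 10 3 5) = (1 10 3 5 2 12) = [0, 10, 12, 5, 4, 2, 6, 7, 8, 9, 3, 11, 1]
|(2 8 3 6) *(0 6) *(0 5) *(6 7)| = |(0 7 6 2 8 3 5)| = 7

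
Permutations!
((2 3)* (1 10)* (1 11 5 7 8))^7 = ((1 10 11 5 7 8)(2 3))^7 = (1 10 11 5 7 8)(2 3)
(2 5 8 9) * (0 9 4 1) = (0 9 2 5 8 4 1) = [9, 0, 5, 3, 1, 8, 6, 7, 4, 2]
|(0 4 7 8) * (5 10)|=4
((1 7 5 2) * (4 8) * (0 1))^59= (0 2 5 7 1)(4 8)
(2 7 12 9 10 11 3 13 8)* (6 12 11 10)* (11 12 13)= [0, 1, 7, 11, 4, 5, 13, 12, 2, 6, 10, 3, 9, 8]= (2 7 12 9 6 13 8)(3 11)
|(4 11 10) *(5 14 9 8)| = |(4 11 10)(5 14 9 8)| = 12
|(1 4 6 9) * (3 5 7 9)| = 7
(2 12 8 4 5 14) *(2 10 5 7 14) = (2 12 8 4 7 14 10 5) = [0, 1, 12, 3, 7, 2, 6, 14, 4, 9, 5, 11, 8, 13, 10]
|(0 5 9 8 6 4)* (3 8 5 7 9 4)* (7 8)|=8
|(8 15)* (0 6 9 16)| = |(0 6 9 16)(8 15)| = 4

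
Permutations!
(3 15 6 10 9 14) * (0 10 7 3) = (0 10 9 14)(3 15 6 7) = [10, 1, 2, 15, 4, 5, 7, 3, 8, 14, 9, 11, 12, 13, 0, 6]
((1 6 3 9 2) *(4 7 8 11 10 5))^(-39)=((1 6 3 9 2)(4 7 8 11 10 5))^(-39)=(1 6 3 9 2)(4 11)(5 8)(7 10)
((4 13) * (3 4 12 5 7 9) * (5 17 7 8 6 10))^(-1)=((3 4 13 12 17 7 9)(5 8 6 10))^(-1)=(3 9 7 17 12 13 4)(5 10 6 8)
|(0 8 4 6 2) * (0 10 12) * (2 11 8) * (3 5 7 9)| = |(0 2 10 12)(3 5 7 9)(4 6 11 8)| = 4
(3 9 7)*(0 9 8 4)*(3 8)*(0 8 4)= (0 9 7 4 8)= [9, 1, 2, 3, 8, 5, 6, 4, 0, 7]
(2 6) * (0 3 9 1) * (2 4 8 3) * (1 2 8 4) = (0 8 3 9 2 6 1) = [8, 0, 6, 9, 4, 5, 1, 7, 3, 2]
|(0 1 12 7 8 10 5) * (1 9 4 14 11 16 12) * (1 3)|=|(0 9 4 14 11 16 12 7 8 10 5)(1 3)|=22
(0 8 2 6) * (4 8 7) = (0 7 4 8 2 6) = [7, 1, 6, 3, 8, 5, 0, 4, 2]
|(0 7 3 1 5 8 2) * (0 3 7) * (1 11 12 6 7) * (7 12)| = |(1 5 8 2 3 11 7)(6 12)| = 14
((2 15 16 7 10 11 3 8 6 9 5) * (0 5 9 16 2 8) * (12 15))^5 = (0 7 5 10 8 11 6 3 16)(2 15 12)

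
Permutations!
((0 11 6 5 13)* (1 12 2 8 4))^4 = ((0 11 6 5 13)(1 12 2 8 4))^4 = (0 13 5 6 11)(1 4 8 2 12)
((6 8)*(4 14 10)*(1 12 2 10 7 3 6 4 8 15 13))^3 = ((1 12 2 10 8 4 14 7 3 6 15 13))^3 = (1 10 14 6)(2 4 3 13)(7 15 12 8)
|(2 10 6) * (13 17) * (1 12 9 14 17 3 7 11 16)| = 30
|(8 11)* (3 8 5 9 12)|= |(3 8 11 5 9 12)|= 6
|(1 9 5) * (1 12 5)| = |(1 9)(5 12)| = 2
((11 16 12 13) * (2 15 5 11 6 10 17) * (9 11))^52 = ((2 15 5 9 11 16 12 13 6 10 17))^52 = (2 6 16 5 17 13 11 15 10 12 9)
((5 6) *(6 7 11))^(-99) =((5 7 11 6))^(-99) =(5 7 11 6)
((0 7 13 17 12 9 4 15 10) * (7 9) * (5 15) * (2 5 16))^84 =((0 9 4 16 2 5 15 10)(7 13 17 12))^84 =(17)(0 2)(4 15)(5 9)(10 16)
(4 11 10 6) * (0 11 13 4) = (0 11 10 6)(4 13) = [11, 1, 2, 3, 13, 5, 0, 7, 8, 9, 6, 10, 12, 4]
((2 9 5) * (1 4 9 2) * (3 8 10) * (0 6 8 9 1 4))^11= (0 8 3 5 1 6 10 9 4)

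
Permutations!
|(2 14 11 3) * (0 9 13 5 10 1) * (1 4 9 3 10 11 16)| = 6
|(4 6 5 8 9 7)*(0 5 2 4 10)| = 6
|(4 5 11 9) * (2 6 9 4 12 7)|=15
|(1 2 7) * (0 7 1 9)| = |(0 7 9)(1 2)| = 6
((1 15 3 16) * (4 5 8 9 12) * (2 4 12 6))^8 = ((1 15 3 16)(2 4 5 8 9 6))^8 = (16)(2 5 9)(4 8 6)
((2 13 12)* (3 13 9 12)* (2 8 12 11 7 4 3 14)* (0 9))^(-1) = (0 2 14 13 3 4 7 11 9)(8 12)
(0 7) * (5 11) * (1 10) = (0 7)(1 10)(5 11) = [7, 10, 2, 3, 4, 11, 6, 0, 8, 9, 1, 5]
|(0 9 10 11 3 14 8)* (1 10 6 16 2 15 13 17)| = 14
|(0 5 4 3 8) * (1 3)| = 6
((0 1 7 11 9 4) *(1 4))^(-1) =((0 4)(1 7 11 9))^(-1) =(0 4)(1 9 11 7)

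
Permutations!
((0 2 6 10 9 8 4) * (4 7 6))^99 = (6 7 8 9 10) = ((0 2 4)(6 10 9 8 7))^99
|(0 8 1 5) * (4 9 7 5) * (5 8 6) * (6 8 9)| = |(0 8 1 4 6 5)(7 9)| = 6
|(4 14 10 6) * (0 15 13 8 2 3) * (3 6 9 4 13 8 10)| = 11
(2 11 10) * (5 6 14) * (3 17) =(2 11 10)(3 17)(5 6 14) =[0, 1, 11, 17, 4, 6, 14, 7, 8, 9, 2, 10, 12, 13, 5, 15, 16, 3]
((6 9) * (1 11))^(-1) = ((1 11)(6 9))^(-1) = (1 11)(6 9)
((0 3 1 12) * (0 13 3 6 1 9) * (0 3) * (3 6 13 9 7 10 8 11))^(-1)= ((0 13)(1 12 9 6)(3 7 10 8 11))^(-1)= (0 13)(1 6 9 12)(3 11 8 10 7)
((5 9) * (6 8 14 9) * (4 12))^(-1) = ((4 12)(5 6 8 14 9))^(-1) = (4 12)(5 9 14 8 6)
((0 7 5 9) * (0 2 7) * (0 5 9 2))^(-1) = ((0 5 2 7 9))^(-1) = (0 9 7 2 5)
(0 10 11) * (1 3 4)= [10, 3, 2, 4, 1, 5, 6, 7, 8, 9, 11, 0]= (0 10 11)(1 3 4)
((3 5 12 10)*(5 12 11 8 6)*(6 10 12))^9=(12)(3 11)(5 10)(6 8)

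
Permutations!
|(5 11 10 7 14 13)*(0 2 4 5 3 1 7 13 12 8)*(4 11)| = |(0 2 11 10 13 3 1 7 14 12 8)(4 5)| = 22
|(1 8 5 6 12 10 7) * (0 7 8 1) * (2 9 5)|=|(0 7)(2 9 5 6 12 10 8)|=14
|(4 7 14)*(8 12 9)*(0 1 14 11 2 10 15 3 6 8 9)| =|(0 1 14 4 7 11 2 10 15 3 6 8 12)| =13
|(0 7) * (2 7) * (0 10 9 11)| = |(0 2 7 10 9 11)| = 6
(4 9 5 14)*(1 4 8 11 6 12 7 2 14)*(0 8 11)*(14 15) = (0 8)(1 4 9 5)(2 15 14 11 6 12 7) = [8, 4, 15, 3, 9, 1, 12, 2, 0, 5, 10, 6, 7, 13, 11, 14]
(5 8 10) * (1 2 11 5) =(1 2 11 5 8 10) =[0, 2, 11, 3, 4, 8, 6, 7, 10, 9, 1, 5]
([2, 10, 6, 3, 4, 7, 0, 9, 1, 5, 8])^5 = (0 6 2)(1 8 10)(5 9 7)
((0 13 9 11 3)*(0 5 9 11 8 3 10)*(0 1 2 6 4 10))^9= (13)(1 10 4 6 2)(3 5 9 8)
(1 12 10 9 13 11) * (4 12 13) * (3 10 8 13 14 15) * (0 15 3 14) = (0 15 14 3 10 9 4 12 8 13 11 1) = [15, 0, 2, 10, 12, 5, 6, 7, 13, 4, 9, 1, 8, 11, 3, 14]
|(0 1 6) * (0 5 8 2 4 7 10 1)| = |(1 6 5 8 2 4 7 10)| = 8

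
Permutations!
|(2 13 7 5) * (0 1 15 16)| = |(0 1 15 16)(2 13 7 5)| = 4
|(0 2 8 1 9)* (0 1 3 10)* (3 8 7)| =10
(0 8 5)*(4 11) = [8, 1, 2, 3, 11, 0, 6, 7, 5, 9, 10, 4] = (0 8 5)(4 11)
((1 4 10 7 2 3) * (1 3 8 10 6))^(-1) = (1 6 4)(2 7 10 8)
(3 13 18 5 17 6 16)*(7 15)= (3 13 18 5 17 6 16)(7 15)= [0, 1, 2, 13, 4, 17, 16, 15, 8, 9, 10, 11, 12, 18, 14, 7, 3, 6, 5]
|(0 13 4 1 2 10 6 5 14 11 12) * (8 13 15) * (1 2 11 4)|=|(0 15 8 13 1 11 12)(2 10 6 5 14 4)|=42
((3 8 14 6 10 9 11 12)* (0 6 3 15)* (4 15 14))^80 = (0 9 14 4 6 11 3 15 10 12 8)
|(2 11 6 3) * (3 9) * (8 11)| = |(2 8 11 6 9 3)| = 6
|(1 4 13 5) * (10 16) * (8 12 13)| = 6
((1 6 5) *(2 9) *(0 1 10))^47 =((0 1 6 5 10)(2 9))^47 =(0 6 10 1 5)(2 9)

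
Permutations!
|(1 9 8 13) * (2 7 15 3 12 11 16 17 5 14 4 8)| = 15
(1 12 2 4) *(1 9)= (1 12 2 4 9)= [0, 12, 4, 3, 9, 5, 6, 7, 8, 1, 10, 11, 2]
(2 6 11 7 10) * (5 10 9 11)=(2 6 5 10)(7 9 11)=[0, 1, 6, 3, 4, 10, 5, 9, 8, 11, 2, 7]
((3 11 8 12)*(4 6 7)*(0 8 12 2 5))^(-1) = ((0 8 2 5)(3 11 12)(4 6 7))^(-1) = (0 5 2 8)(3 12 11)(4 7 6)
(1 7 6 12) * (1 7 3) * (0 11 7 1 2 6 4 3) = [11, 0, 6, 2, 3, 5, 12, 4, 8, 9, 10, 7, 1] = (0 11 7 4 3 2 6 12 1)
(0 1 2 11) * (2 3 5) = (0 1 3 5 2 11) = [1, 3, 11, 5, 4, 2, 6, 7, 8, 9, 10, 0]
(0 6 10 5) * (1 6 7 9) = [7, 6, 2, 3, 4, 0, 10, 9, 8, 1, 5] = (0 7 9 1 6 10 5)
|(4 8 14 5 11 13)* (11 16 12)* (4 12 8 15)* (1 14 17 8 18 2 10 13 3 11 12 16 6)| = 20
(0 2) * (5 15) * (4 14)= (0 2)(4 14)(5 15)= [2, 1, 0, 3, 14, 15, 6, 7, 8, 9, 10, 11, 12, 13, 4, 5]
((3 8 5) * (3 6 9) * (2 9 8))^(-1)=(2 3 9)(5 8 6)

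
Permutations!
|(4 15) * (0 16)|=|(0 16)(4 15)|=2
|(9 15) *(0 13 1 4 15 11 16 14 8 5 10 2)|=|(0 13 1 4 15 9 11 16 14 8 5 10 2)|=13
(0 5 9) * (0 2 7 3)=[5, 1, 7, 0, 4, 9, 6, 3, 8, 2]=(0 5 9 2 7 3)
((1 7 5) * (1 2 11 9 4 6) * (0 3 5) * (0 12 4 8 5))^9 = ((0 3)(1 7 12 4 6)(2 11 9 8 5))^9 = (0 3)(1 6 4 12 7)(2 5 8 9 11)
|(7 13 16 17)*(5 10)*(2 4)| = 4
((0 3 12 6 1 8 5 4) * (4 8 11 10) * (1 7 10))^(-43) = (0 4 10 7 6 12 3)(1 11)(5 8)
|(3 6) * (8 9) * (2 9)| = |(2 9 8)(3 6)| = 6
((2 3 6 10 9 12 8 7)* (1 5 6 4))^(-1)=(1 4 3 2 7 8 12 9 10 6 5)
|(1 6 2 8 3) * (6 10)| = |(1 10 6 2 8 3)| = 6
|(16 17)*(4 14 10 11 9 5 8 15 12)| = 18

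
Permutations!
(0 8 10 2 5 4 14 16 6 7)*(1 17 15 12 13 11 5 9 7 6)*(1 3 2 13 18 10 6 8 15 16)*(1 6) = [15, 17, 9, 2, 14, 4, 8, 0, 1, 7, 13, 5, 18, 11, 6, 12, 3, 16, 10] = (0 15 12 18 10 13 11 5 4 14 6 8 1 17 16 3 2 9 7)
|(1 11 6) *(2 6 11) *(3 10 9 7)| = 12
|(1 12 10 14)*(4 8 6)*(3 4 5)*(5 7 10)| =|(1 12 5 3 4 8 6 7 10 14)| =10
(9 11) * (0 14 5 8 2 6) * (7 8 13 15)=(0 14 5 13 15 7 8 2 6)(9 11)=[14, 1, 6, 3, 4, 13, 0, 8, 2, 11, 10, 9, 12, 15, 5, 7]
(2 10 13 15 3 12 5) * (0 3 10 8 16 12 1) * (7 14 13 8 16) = (0 3 1)(2 16 12 5)(7 14 13 15 10 8) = [3, 0, 16, 1, 4, 2, 6, 14, 7, 9, 8, 11, 5, 15, 13, 10, 12]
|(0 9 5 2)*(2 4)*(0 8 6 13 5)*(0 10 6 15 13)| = |(0 9 10 6)(2 8 15 13 5 4)| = 12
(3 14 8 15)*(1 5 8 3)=[0, 5, 2, 14, 4, 8, 6, 7, 15, 9, 10, 11, 12, 13, 3, 1]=(1 5 8 15)(3 14)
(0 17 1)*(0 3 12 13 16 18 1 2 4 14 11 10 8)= (0 17 2 4 14 11 10 8)(1 3 12 13 16 18)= [17, 3, 4, 12, 14, 5, 6, 7, 0, 9, 8, 10, 13, 16, 11, 15, 18, 2, 1]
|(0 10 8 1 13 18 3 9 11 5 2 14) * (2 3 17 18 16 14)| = 28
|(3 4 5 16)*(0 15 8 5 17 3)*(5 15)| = |(0 5 16)(3 4 17)(8 15)| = 6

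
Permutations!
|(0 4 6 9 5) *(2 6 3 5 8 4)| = 8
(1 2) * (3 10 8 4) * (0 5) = [5, 2, 1, 10, 3, 0, 6, 7, 4, 9, 8] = (0 5)(1 2)(3 10 8 4)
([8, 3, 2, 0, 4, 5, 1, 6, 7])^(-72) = (8)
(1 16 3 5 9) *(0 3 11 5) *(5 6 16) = (0 3)(1 5 9)(6 16 11) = [3, 5, 2, 0, 4, 9, 16, 7, 8, 1, 10, 6, 12, 13, 14, 15, 11]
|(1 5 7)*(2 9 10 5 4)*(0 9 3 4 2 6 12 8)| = |(0 9 10 5 7 1 2 3 4 6 12 8)| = 12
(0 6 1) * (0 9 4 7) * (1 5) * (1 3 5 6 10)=(0 10 1 9 4 7)(3 5)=[10, 9, 2, 5, 7, 3, 6, 0, 8, 4, 1]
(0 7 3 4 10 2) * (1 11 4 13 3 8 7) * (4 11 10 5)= [1, 10, 0, 13, 5, 4, 6, 8, 7, 9, 2, 11, 12, 3]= (0 1 10 2)(3 13)(4 5)(7 8)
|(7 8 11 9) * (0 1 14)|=|(0 1 14)(7 8 11 9)|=12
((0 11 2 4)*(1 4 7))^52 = ((0 11 2 7 1 4))^52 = (0 1 2)(4 7 11)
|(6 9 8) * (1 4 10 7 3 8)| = |(1 4 10 7 3 8 6 9)| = 8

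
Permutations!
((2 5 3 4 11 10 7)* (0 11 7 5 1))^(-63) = ((0 11 10 5 3 4 7 2 1))^(-63) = (11)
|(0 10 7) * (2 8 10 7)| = 6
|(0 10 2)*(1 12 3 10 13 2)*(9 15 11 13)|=|(0 9 15 11 13 2)(1 12 3 10)|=12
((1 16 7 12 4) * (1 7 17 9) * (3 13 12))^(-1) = ((1 16 17 9)(3 13 12 4 7))^(-1) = (1 9 17 16)(3 7 4 12 13)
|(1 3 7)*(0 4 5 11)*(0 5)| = |(0 4)(1 3 7)(5 11)| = 6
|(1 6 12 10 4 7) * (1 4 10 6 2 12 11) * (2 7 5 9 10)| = 10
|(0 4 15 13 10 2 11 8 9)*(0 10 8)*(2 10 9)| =7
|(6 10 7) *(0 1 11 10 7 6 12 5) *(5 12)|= 7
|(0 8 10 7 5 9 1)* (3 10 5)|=15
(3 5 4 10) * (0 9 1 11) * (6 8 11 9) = (0 6 8 11)(1 9)(3 5 4 10) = [6, 9, 2, 5, 10, 4, 8, 7, 11, 1, 3, 0]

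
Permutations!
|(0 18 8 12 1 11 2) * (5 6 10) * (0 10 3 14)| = 12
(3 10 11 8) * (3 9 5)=(3 10 11 8 9 5)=[0, 1, 2, 10, 4, 3, 6, 7, 9, 5, 11, 8]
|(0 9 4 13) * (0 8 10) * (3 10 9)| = 12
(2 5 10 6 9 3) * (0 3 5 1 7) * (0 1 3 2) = (0 2 3)(1 7)(5 10 6 9) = [2, 7, 3, 0, 4, 10, 9, 1, 8, 5, 6]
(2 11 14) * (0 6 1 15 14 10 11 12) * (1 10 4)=(0 6 10 11 4 1 15 14 2 12)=[6, 15, 12, 3, 1, 5, 10, 7, 8, 9, 11, 4, 0, 13, 2, 14]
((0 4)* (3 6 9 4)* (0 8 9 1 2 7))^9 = (9)(0 1)(2 3)(6 7)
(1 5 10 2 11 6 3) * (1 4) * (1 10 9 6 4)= (1 5 9 6 3)(2 11 4 10)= [0, 5, 11, 1, 10, 9, 3, 7, 8, 6, 2, 4]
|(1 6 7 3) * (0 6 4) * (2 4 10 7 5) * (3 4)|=9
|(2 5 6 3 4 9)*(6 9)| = |(2 5 9)(3 4 6)| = 3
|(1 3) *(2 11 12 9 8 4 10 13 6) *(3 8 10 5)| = 35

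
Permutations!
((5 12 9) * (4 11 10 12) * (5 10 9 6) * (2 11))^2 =(2 9 12 5)(4 11 10 6) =((2 11 9 10 12 6 5 4))^2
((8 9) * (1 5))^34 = (9)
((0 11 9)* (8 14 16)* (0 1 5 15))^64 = ((0 11 9 1 5 15)(8 14 16))^64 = (0 5 9)(1 11 15)(8 14 16)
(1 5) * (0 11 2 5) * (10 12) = (0 11 2 5 1)(10 12) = [11, 0, 5, 3, 4, 1, 6, 7, 8, 9, 12, 2, 10]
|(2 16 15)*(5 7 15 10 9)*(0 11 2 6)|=|(0 11 2 16 10 9 5 7 15 6)|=10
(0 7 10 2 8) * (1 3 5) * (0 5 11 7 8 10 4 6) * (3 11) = (0 8 5 1 11 7 4 6)(2 10) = [8, 11, 10, 3, 6, 1, 0, 4, 5, 9, 2, 7]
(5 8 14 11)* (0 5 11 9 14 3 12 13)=(0 5 8 3 12 13)(9 14)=[5, 1, 2, 12, 4, 8, 6, 7, 3, 14, 10, 11, 13, 0, 9]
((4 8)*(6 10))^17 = (4 8)(6 10) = ((4 8)(6 10))^17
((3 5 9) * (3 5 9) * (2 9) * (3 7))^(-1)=(2 3 7 5 9)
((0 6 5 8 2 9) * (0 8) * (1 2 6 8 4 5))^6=(0 4 2 6)(1 8 5 9)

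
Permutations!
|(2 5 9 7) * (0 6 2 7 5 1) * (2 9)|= |(0 6 9 5 2 1)|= 6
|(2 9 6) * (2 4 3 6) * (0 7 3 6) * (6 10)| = |(0 7 3)(2 9)(4 10 6)| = 6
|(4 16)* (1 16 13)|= 4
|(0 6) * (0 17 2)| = |(0 6 17 2)| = 4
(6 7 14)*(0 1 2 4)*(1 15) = (0 15 1 2 4)(6 7 14) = [15, 2, 4, 3, 0, 5, 7, 14, 8, 9, 10, 11, 12, 13, 6, 1]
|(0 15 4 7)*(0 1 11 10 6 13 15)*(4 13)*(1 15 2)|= |(1 11 10 6 4 7 15 13 2)|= 9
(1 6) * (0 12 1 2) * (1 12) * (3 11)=[1, 6, 0, 11, 4, 5, 2, 7, 8, 9, 10, 3, 12]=(12)(0 1 6 2)(3 11)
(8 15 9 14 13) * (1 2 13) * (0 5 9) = (0 5 9 14 1 2 13 8 15) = [5, 2, 13, 3, 4, 9, 6, 7, 15, 14, 10, 11, 12, 8, 1, 0]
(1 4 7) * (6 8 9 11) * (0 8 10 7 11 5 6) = (0 8 9 5 6 10 7 1 4 11) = [8, 4, 2, 3, 11, 6, 10, 1, 9, 5, 7, 0]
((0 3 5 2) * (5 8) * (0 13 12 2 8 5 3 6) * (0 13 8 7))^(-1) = ((0 6 13 12 2 8 3 5 7))^(-1) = (0 7 5 3 8 2 12 13 6)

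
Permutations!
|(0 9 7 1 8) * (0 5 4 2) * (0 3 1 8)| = |(0 9 7 8 5 4 2 3 1)| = 9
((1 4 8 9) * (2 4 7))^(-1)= (1 9 8 4 2 7)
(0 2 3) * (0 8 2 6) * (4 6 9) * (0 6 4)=(0 9)(2 3 8)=[9, 1, 3, 8, 4, 5, 6, 7, 2, 0]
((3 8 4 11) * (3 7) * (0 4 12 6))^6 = ((0 4 11 7 3 8 12 6))^6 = (0 12 3 11)(4 6 8 7)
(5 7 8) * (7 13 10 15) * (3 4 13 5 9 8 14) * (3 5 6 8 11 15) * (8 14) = (3 4 13 10)(5 6 14)(7 8 9 11 15) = [0, 1, 2, 4, 13, 6, 14, 8, 9, 11, 3, 15, 12, 10, 5, 7]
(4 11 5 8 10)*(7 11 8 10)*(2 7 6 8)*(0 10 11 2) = [10, 1, 7, 3, 0, 11, 8, 2, 6, 9, 4, 5] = (0 10 4)(2 7)(5 11)(6 8)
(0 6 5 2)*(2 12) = (0 6 5 12 2) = [6, 1, 0, 3, 4, 12, 5, 7, 8, 9, 10, 11, 2]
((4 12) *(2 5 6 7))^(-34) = ((2 5 6 7)(4 12))^(-34) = (12)(2 6)(5 7)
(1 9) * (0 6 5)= (0 6 5)(1 9)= [6, 9, 2, 3, 4, 0, 5, 7, 8, 1]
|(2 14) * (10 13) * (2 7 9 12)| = 10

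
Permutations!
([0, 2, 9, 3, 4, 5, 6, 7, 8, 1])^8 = (1 9 2)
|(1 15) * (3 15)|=3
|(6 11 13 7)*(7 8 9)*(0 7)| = |(0 7 6 11 13 8 9)| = 7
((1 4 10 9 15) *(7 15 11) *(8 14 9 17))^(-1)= ((1 4 10 17 8 14 9 11 7 15))^(-1)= (1 15 7 11 9 14 8 17 10 4)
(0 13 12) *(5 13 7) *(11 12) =(0 7 5 13 11 12) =[7, 1, 2, 3, 4, 13, 6, 5, 8, 9, 10, 12, 0, 11]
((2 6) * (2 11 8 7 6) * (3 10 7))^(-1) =(3 8 11 6 7 10)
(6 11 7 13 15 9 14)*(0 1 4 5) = (0 1 4 5)(6 11 7 13 15 9 14) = [1, 4, 2, 3, 5, 0, 11, 13, 8, 14, 10, 7, 12, 15, 6, 9]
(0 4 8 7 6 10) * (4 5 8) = (0 5 8 7 6 10) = [5, 1, 2, 3, 4, 8, 10, 6, 7, 9, 0]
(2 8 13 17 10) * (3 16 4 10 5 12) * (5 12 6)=(2 8 13 17 12 3 16 4 10)(5 6)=[0, 1, 8, 16, 10, 6, 5, 7, 13, 9, 2, 11, 3, 17, 14, 15, 4, 12]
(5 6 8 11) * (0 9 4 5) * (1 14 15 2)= (0 9 4 5 6 8 11)(1 14 15 2)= [9, 14, 1, 3, 5, 6, 8, 7, 11, 4, 10, 0, 12, 13, 15, 2]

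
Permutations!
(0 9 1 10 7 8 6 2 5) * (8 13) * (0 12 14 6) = [9, 10, 5, 3, 4, 12, 2, 13, 0, 1, 7, 11, 14, 8, 6] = (0 9 1 10 7 13 8)(2 5 12 14 6)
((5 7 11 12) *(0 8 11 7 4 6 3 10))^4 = ((0 8 11 12 5 4 6 3 10))^4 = (0 5 10 12 3 11 6 8 4)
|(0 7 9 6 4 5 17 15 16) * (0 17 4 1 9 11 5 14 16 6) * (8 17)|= 13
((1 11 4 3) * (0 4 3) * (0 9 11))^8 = (0 9 3)(1 4 11)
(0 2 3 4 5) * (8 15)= [2, 1, 3, 4, 5, 0, 6, 7, 15, 9, 10, 11, 12, 13, 14, 8]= (0 2 3 4 5)(8 15)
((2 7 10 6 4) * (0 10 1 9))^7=((0 10 6 4 2 7 1 9))^7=(0 9 1 7 2 4 6 10)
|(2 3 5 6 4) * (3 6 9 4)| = |(2 6 3 5 9 4)| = 6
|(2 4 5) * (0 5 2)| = |(0 5)(2 4)| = 2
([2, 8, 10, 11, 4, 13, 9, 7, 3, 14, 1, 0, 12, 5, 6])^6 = [11, 10, 0, 8, 4, 5, 6, 7, 1, 9, 2, 3, 12, 13, 14]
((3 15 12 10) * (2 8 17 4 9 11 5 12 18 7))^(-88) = ((2 8 17 4 9 11 5 12 10 3 15 18 7))^(-88) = (2 4 5 3 7 17 11 10 18 8 9 12 15)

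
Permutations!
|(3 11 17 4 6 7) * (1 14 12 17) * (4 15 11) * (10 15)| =|(1 14 12 17 10 15 11)(3 4 6 7)| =28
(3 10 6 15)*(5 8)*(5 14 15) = (3 10 6 5 8 14 15) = [0, 1, 2, 10, 4, 8, 5, 7, 14, 9, 6, 11, 12, 13, 15, 3]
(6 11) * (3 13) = (3 13)(6 11) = [0, 1, 2, 13, 4, 5, 11, 7, 8, 9, 10, 6, 12, 3]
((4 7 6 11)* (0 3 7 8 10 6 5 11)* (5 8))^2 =(0 7 10)(3 8 6)(4 11 5)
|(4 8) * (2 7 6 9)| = 4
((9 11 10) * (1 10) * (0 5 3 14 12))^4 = ((0 5 3 14 12)(1 10 9 11))^4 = (0 12 14 3 5)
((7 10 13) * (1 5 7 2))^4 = (1 13 7)(2 10 5)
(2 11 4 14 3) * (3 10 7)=[0, 1, 11, 2, 14, 5, 6, 3, 8, 9, 7, 4, 12, 13, 10]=(2 11 4 14 10 7 3)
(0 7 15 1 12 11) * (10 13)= (0 7 15 1 12 11)(10 13)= [7, 12, 2, 3, 4, 5, 6, 15, 8, 9, 13, 0, 11, 10, 14, 1]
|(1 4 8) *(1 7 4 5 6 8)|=6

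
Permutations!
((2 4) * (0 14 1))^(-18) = (14)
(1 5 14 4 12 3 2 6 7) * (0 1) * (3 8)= (0 1 5 14 4 12 8 3 2 6 7)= [1, 5, 6, 2, 12, 14, 7, 0, 3, 9, 10, 11, 8, 13, 4]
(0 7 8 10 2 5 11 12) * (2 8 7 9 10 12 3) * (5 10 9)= (0 5 11 3 2 10 8 12)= [5, 1, 10, 2, 4, 11, 6, 7, 12, 9, 8, 3, 0]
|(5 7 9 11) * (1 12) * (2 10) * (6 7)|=|(1 12)(2 10)(5 6 7 9 11)|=10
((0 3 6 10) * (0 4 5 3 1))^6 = (3 6 10 4 5)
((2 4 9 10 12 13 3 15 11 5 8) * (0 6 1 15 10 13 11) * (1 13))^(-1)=((0 6 13 3 10 12 11 5 8 2 4 9 1 15))^(-1)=(0 15 1 9 4 2 8 5 11 12 10 3 13 6)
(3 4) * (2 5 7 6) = (2 5 7 6)(3 4) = [0, 1, 5, 4, 3, 7, 2, 6]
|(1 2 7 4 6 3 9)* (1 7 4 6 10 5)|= |(1 2 4 10 5)(3 9 7 6)|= 20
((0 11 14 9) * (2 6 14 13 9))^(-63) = (14)(0 11 13 9)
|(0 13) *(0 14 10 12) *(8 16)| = |(0 13 14 10 12)(8 16)| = 10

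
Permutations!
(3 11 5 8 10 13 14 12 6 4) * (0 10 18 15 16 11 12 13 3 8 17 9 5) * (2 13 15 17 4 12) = (0 10 3 2 13 14 15 16 11)(4 8 18 17 9 5)(6 12) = [10, 1, 13, 2, 8, 4, 12, 7, 18, 5, 3, 0, 6, 14, 15, 16, 11, 9, 17]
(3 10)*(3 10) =(10) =[0, 1, 2, 3, 4, 5, 6, 7, 8, 9, 10]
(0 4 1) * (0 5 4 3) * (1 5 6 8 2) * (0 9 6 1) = [3, 1, 0, 9, 5, 4, 8, 7, 2, 6] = (0 3 9 6 8 2)(4 5)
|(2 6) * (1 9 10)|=|(1 9 10)(2 6)|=6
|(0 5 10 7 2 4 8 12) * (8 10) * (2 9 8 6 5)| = |(0 2 4 10 7 9 8 12)(5 6)| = 8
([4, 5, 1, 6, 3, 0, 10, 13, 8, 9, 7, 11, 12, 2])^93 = (0 6 13 5 3 7 1 4 10 2)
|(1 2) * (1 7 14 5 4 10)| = |(1 2 7 14 5 4 10)| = 7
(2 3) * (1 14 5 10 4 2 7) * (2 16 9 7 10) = (1 14 5 2 3 10 4 16 9 7) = [0, 14, 3, 10, 16, 2, 6, 1, 8, 7, 4, 11, 12, 13, 5, 15, 9]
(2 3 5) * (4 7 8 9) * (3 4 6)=(2 4 7 8 9 6 3 5)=[0, 1, 4, 5, 7, 2, 3, 8, 9, 6]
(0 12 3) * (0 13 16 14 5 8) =(0 12 3 13 16 14 5 8) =[12, 1, 2, 13, 4, 8, 6, 7, 0, 9, 10, 11, 3, 16, 5, 15, 14]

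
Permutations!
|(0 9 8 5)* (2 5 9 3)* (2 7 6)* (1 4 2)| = |(0 3 7 6 1 4 2 5)(8 9)| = 8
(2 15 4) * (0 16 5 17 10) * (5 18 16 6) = (0 6 5 17 10)(2 15 4)(16 18) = [6, 1, 15, 3, 2, 17, 5, 7, 8, 9, 0, 11, 12, 13, 14, 4, 18, 10, 16]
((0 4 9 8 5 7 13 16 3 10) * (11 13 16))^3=(0 8 16)(3 4 5)(7 10 9)(11 13)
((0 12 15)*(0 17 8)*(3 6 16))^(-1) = (0 8 17 15 12)(3 16 6) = ((0 12 15 17 8)(3 6 16))^(-1)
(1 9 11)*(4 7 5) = (1 9 11)(4 7 5) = [0, 9, 2, 3, 7, 4, 6, 5, 8, 11, 10, 1]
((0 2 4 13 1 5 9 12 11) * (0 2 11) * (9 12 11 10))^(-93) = (0 1 2 10 5 4 9 12 13 11) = ((0 10 9 11 2 4 13 1 5 12))^(-93)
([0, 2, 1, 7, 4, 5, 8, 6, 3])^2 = (3 6)(7 8)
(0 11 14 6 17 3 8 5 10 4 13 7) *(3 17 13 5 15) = (17)(0 11 14 6 13 7)(3 8 15)(4 5 10) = [11, 1, 2, 8, 5, 10, 13, 0, 15, 9, 4, 14, 12, 7, 6, 3, 16, 17]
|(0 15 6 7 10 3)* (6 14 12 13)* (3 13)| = |(0 15 14 12 3)(6 7 10 13)| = 20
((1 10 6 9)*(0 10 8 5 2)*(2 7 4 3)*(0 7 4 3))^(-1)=(0 4 5 8 1 9 6 10)(2 3 7)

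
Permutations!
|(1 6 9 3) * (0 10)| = 4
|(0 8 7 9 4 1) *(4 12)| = |(0 8 7 9 12 4 1)| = 7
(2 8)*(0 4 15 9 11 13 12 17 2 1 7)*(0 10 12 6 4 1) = [1, 7, 8, 3, 15, 5, 4, 10, 0, 11, 12, 13, 17, 6, 14, 9, 16, 2] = (0 1 7 10 12 17 2 8)(4 15 9 11 13 6)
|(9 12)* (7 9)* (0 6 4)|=|(0 6 4)(7 9 12)|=3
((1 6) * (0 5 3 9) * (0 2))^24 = ((0 5 3 9 2)(1 6))^24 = (0 2 9 3 5)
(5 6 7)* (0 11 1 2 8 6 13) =(0 11 1 2 8 6 7 5 13) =[11, 2, 8, 3, 4, 13, 7, 5, 6, 9, 10, 1, 12, 0]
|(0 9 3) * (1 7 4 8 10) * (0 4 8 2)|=|(0 9 3 4 2)(1 7 8 10)|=20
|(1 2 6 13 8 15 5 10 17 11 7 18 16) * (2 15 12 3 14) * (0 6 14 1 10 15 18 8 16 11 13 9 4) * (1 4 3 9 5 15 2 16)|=18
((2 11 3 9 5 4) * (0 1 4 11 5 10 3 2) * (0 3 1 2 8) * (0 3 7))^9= (0 4 10 3 11 2 7 1 9 8 5)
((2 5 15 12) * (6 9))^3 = (2 12 15 5)(6 9)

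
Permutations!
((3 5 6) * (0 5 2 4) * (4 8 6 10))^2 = (0 10)(2 6)(3 8)(4 5)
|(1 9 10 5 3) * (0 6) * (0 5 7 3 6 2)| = 10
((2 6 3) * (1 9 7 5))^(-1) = (1 5 7 9)(2 3 6)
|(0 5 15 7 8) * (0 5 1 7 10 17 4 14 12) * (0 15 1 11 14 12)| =|(0 11 14)(1 7 8 5)(4 12 15 10 17)| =60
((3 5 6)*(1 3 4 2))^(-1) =(1 2 4 6 5 3)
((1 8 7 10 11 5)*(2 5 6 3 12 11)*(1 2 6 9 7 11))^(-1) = ((1 8 11 9 7 10 6 3 12)(2 5))^(-1) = (1 12 3 6 10 7 9 11 8)(2 5)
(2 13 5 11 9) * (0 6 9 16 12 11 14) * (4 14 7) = (0 6 9 2 13 5 7 4 14)(11 16 12) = [6, 1, 13, 3, 14, 7, 9, 4, 8, 2, 10, 16, 11, 5, 0, 15, 12]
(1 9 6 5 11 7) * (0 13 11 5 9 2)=(0 13 11 7 1 2)(6 9)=[13, 2, 0, 3, 4, 5, 9, 1, 8, 6, 10, 7, 12, 11]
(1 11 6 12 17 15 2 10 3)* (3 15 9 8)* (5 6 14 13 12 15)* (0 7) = (0 7)(1 11 14 13 12 17 9 8 3)(2 10 5 6 15) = [7, 11, 10, 1, 4, 6, 15, 0, 3, 8, 5, 14, 17, 12, 13, 2, 16, 9]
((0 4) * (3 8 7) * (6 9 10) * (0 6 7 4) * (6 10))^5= (10)(6 9)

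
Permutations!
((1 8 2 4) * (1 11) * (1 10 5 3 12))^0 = (12)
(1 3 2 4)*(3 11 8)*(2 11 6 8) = (1 6 8 3 11 2 4) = [0, 6, 4, 11, 1, 5, 8, 7, 3, 9, 10, 2]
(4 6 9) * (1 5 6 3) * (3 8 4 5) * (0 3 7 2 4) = (0 3 1 7 2 4 8)(5 6 9) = [3, 7, 4, 1, 8, 6, 9, 2, 0, 5]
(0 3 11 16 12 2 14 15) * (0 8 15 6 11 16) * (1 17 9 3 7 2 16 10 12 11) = [7, 17, 14, 10, 4, 5, 1, 2, 15, 3, 12, 0, 16, 13, 6, 8, 11, 9] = (0 7 2 14 6 1 17 9 3 10 12 16 11)(8 15)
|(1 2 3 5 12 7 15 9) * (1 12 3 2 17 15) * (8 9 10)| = |(1 17 15 10 8 9 12 7)(3 5)| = 8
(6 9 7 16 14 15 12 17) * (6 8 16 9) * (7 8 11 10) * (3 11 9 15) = [0, 1, 2, 11, 4, 5, 6, 15, 16, 8, 7, 10, 17, 13, 3, 12, 14, 9] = (3 11 10 7 15 12 17 9 8 16 14)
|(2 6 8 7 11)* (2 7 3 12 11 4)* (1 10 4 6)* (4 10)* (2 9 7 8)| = |(1 4 9 7 6 2)(3 12 11 8)| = 12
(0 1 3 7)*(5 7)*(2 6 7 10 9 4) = (0 1 3 5 10 9 4 2 6 7) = [1, 3, 6, 5, 2, 10, 7, 0, 8, 4, 9]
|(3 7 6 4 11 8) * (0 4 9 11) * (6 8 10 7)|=14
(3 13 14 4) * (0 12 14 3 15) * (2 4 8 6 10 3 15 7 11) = (0 12 14 8 6 10 3 13 15)(2 4 7 11) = [12, 1, 4, 13, 7, 5, 10, 11, 6, 9, 3, 2, 14, 15, 8, 0]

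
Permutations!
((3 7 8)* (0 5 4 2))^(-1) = (0 2 4 5)(3 8 7)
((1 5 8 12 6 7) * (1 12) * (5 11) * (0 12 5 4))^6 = (0 1 7)(4 8 6)(5 12 11)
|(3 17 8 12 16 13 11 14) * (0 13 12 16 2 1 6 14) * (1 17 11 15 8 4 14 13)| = 14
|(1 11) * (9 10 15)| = |(1 11)(9 10 15)| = 6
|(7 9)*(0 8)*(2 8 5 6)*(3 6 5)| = |(0 3 6 2 8)(7 9)| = 10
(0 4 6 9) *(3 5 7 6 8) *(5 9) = (0 4 8 3 9)(5 7 6) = [4, 1, 2, 9, 8, 7, 5, 6, 3, 0]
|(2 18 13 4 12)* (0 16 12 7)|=8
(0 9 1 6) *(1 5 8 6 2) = [9, 2, 1, 3, 4, 8, 0, 7, 6, 5] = (0 9 5 8 6)(1 2)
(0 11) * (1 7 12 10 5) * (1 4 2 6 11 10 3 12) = [10, 7, 6, 12, 2, 4, 11, 1, 8, 9, 5, 0, 3] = (0 10 5 4 2 6 11)(1 7)(3 12)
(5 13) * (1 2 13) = [0, 2, 13, 3, 4, 1, 6, 7, 8, 9, 10, 11, 12, 5] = (1 2 13 5)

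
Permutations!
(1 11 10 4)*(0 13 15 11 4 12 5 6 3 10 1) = [13, 4, 2, 10, 0, 6, 3, 7, 8, 9, 12, 1, 5, 15, 14, 11] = (0 13 15 11 1 4)(3 10 12 5 6)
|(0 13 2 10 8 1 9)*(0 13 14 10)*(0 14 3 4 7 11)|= 35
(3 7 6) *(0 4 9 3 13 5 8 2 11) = (0 4 9 3 7 6 13 5 8 2 11) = [4, 1, 11, 7, 9, 8, 13, 6, 2, 3, 10, 0, 12, 5]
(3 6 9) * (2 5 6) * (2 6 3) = (2 5 3 6 9) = [0, 1, 5, 6, 4, 3, 9, 7, 8, 2]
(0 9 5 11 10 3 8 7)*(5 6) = (0 9 6 5 11 10 3 8 7) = [9, 1, 2, 8, 4, 11, 5, 0, 7, 6, 3, 10]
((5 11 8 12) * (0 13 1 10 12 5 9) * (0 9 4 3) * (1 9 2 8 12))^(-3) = (0 12 8 13 4 5 9 3 11 2)(1 10)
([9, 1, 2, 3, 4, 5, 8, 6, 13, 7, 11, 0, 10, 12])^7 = [10, 1, 2, 3, 4, 5, 9, 0, 7, 11, 13, 12, 8, 6]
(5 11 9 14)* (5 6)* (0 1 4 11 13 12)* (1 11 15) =[11, 4, 2, 3, 15, 13, 5, 7, 8, 14, 10, 9, 0, 12, 6, 1] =(0 11 9 14 6 5 13 12)(1 4 15)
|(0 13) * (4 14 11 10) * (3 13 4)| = |(0 4 14 11 10 3 13)| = 7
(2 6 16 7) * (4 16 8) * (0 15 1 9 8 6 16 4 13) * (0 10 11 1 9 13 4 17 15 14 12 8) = (0 14 12 8 4 17 15 9)(1 13 10 11)(2 16 7) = [14, 13, 16, 3, 17, 5, 6, 2, 4, 0, 11, 1, 8, 10, 12, 9, 7, 15]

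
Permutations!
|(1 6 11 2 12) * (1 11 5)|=3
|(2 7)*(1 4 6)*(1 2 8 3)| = |(1 4 6 2 7 8 3)| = 7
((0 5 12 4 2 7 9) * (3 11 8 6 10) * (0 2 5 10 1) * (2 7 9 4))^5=((0 10 3 11 8 6 1)(2 9 7 4 5 12))^5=(0 6 11 10 1 8 3)(2 12 5 4 7 9)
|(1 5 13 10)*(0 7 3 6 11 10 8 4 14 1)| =|(0 7 3 6 11 10)(1 5 13 8 4 14)| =6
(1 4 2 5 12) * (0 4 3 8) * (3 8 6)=[4, 8, 5, 6, 2, 12, 3, 7, 0, 9, 10, 11, 1]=(0 4 2 5 12 1 8)(3 6)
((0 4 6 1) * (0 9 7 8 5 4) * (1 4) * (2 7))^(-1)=((1 9 2 7 8 5)(4 6))^(-1)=(1 5 8 7 2 9)(4 6)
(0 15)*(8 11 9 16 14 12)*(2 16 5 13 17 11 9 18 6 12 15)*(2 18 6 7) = [18, 1, 16, 3, 4, 13, 12, 2, 9, 5, 10, 6, 8, 17, 15, 0, 14, 11, 7] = (0 18 7 2 16 14 15)(5 13 17 11 6 12 8 9)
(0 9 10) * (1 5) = (0 9 10)(1 5) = [9, 5, 2, 3, 4, 1, 6, 7, 8, 10, 0]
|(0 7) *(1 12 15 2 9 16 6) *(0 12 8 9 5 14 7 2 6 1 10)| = |(0 2 5 14 7 12 15 6 10)(1 8 9 16)| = 36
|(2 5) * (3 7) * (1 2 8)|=|(1 2 5 8)(3 7)|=4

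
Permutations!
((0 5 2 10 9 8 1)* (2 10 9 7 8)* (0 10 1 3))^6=(0 3 8 7 10 1 5)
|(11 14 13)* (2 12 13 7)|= |(2 12 13 11 14 7)|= 6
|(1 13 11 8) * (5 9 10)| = 12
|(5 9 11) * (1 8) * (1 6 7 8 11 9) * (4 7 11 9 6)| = 15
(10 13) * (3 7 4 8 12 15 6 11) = [0, 1, 2, 7, 8, 5, 11, 4, 12, 9, 13, 3, 15, 10, 14, 6] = (3 7 4 8 12 15 6 11)(10 13)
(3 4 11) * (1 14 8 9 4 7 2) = [0, 14, 1, 7, 11, 5, 6, 2, 9, 4, 10, 3, 12, 13, 8] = (1 14 8 9 4 11 3 7 2)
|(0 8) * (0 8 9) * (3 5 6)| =|(0 9)(3 5 6)| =6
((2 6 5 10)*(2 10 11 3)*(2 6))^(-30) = ((3 6 5 11))^(-30) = (3 5)(6 11)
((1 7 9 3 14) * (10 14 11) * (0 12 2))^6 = (1 14 10 11 3 9 7)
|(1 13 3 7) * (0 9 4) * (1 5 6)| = 6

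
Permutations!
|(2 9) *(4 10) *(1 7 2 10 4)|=5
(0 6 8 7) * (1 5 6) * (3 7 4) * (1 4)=(0 4 3 7)(1 5 6 8)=[4, 5, 2, 7, 3, 6, 8, 0, 1]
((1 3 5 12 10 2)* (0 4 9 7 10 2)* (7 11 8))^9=(0 9 8 10 4 11 7)(1 2 12 5 3)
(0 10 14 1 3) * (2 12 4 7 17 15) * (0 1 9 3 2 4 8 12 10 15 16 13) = (0 15 4 7 17 16 13)(1 2 10 14 9 3)(8 12) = [15, 2, 10, 1, 7, 5, 6, 17, 12, 3, 14, 11, 8, 0, 9, 4, 13, 16]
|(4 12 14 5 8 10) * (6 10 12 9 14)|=|(4 9 14 5 8 12 6 10)|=8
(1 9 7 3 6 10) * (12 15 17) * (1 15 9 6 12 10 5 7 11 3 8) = [0, 6, 2, 12, 4, 7, 5, 8, 1, 11, 15, 3, 9, 13, 14, 17, 16, 10] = (1 6 5 7 8)(3 12 9 11)(10 15 17)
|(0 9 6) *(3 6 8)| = |(0 9 8 3 6)| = 5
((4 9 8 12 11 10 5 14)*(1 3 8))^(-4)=(1 5 8 4 11)(3 14 12 9 10)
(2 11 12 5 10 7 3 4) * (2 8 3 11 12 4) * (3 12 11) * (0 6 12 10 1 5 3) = (0 6 12 3 2 11 4 8 10 7)(1 5) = [6, 5, 11, 2, 8, 1, 12, 0, 10, 9, 7, 4, 3]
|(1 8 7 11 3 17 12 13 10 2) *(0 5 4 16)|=|(0 5 4 16)(1 8 7 11 3 17 12 13 10 2)|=20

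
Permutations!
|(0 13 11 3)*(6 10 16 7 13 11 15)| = 6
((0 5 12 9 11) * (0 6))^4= (0 11 12)(5 6 9)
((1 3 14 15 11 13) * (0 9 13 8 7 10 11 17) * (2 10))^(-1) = (0 17 15 14 3 1 13 9)(2 7 8 11 10)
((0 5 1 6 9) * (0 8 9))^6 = (9)(0 1)(5 6)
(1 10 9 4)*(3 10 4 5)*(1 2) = (1 4 2)(3 10 9 5) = [0, 4, 1, 10, 2, 3, 6, 7, 8, 5, 9]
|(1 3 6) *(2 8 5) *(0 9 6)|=15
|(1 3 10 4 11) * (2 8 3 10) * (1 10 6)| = 6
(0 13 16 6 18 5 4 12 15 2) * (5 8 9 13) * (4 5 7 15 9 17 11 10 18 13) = (0 7 15 2)(4 12 9)(6 13 16)(8 17 11 10 18) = [7, 1, 0, 3, 12, 5, 13, 15, 17, 4, 18, 10, 9, 16, 14, 2, 6, 11, 8]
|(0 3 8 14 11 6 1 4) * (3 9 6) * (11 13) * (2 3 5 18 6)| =|(0 9 2 3 8 14 13 11 5 18 6 1 4)| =13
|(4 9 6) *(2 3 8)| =3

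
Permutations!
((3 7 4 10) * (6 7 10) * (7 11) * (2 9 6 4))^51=(2 9 6 11 7)(3 10)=((2 9 6 11 7)(3 10))^51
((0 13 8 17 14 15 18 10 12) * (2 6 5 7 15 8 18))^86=(0 13 18 10 12)(2 6 5 7 15)(8 14 17)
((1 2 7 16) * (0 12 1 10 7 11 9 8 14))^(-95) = ((0 12 1 2 11 9 8 14)(7 16 10))^(-95) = (0 12 1 2 11 9 8 14)(7 16 10)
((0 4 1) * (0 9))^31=((0 4 1 9))^31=(0 9 1 4)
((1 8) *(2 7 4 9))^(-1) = ((1 8)(2 7 4 9))^(-1) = (1 8)(2 9 4 7)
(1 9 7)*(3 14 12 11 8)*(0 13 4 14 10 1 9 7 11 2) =(0 13 4 14 12 2)(1 7 9 11 8 3 10) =[13, 7, 0, 10, 14, 5, 6, 9, 3, 11, 1, 8, 2, 4, 12]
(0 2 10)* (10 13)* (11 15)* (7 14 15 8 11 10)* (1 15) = [2, 15, 13, 3, 4, 5, 6, 14, 11, 9, 0, 8, 12, 7, 1, 10] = (0 2 13 7 14 1 15 10)(8 11)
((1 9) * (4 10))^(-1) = ((1 9)(4 10))^(-1) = (1 9)(4 10)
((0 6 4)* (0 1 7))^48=((0 6 4 1 7))^48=(0 1 6 7 4)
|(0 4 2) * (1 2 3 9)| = |(0 4 3 9 1 2)| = 6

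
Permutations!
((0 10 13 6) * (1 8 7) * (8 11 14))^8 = (1 8 11 7 14)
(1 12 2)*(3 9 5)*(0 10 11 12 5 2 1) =[10, 5, 0, 9, 4, 3, 6, 7, 8, 2, 11, 12, 1] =(0 10 11 12 1 5 3 9 2)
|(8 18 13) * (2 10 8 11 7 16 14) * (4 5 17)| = |(2 10 8 18 13 11 7 16 14)(4 5 17)| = 9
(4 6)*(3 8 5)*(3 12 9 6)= (3 8 5 12 9 6 4)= [0, 1, 2, 8, 3, 12, 4, 7, 5, 6, 10, 11, 9]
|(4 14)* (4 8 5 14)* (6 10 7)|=3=|(5 14 8)(6 10 7)|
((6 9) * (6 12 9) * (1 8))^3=((1 8)(9 12))^3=(1 8)(9 12)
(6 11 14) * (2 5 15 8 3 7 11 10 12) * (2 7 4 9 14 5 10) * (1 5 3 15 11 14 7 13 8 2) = (1 5 11 3 4 9 7 14 6)(2 10 12 13 8 15) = [0, 5, 10, 4, 9, 11, 1, 14, 15, 7, 12, 3, 13, 8, 6, 2]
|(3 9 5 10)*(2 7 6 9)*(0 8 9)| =|(0 8 9 5 10 3 2 7 6)| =9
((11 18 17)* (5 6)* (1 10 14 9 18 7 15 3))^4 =(1 18 15 14 11)(3 9 7 10 17)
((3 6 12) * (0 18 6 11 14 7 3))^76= (18)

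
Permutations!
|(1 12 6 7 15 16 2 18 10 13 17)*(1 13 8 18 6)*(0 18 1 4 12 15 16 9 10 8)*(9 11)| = 8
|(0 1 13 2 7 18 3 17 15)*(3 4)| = |(0 1 13 2 7 18 4 3 17 15)| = 10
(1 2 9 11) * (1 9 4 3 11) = (1 2 4 3 11 9) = [0, 2, 4, 11, 3, 5, 6, 7, 8, 1, 10, 9]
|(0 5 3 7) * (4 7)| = |(0 5 3 4 7)| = 5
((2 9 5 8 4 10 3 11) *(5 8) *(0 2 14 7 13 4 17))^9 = (0 17 8 9 2)(3 14 13 10 11 7 4)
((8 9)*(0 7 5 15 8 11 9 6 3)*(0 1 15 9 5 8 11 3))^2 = (0 8)(1 11 9)(3 15 5)(6 7)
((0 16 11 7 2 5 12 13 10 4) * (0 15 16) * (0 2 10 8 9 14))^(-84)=((0 2 5 12 13 8 9 14)(4 15 16 11 7 10))^(-84)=(16)(0 13)(2 8)(5 9)(12 14)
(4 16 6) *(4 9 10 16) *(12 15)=(6 9 10 16)(12 15)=[0, 1, 2, 3, 4, 5, 9, 7, 8, 10, 16, 11, 15, 13, 14, 12, 6]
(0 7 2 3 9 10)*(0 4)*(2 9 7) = [2, 1, 3, 7, 0, 5, 6, 9, 8, 10, 4] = (0 2 3 7 9 10 4)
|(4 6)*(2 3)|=|(2 3)(4 6)|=2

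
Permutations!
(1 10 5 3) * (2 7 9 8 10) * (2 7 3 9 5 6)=(1 7 5 9 8 10 6 2 3)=[0, 7, 3, 1, 4, 9, 2, 5, 10, 8, 6]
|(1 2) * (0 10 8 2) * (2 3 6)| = |(0 10 8 3 6 2 1)| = 7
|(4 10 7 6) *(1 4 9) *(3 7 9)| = 12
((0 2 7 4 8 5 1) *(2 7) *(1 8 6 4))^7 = (0 7 1)(4 6)(5 8)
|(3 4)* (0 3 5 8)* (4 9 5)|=5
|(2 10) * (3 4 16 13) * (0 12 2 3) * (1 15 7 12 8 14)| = 13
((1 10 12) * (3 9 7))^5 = (1 12 10)(3 7 9)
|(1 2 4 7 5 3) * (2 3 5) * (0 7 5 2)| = |(0 7)(1 3)(2 4 5)| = 6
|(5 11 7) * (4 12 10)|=3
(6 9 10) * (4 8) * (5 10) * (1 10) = (1 10 6 9 5)(4 8) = [0, 10, 2, 3, 8, 1, 9, 7, 4, 5, 6]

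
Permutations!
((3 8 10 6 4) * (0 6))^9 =((0 6 4 3 8 10))^9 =(0 3)(4 10)(6 8)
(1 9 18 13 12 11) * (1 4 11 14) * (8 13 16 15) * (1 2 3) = (1 9 18 16 15 8 13 12 14 2 3)(4 11) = [0, 9, 3, 1, 11, 5, 6, 7, 13, 18, 10, 4, 14, 12, 2, 8, 15, 17, 16]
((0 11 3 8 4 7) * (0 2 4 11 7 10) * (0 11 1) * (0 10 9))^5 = (11)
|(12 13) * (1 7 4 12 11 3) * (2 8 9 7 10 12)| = |(1 10 12 13 11 3)(2 8 9 7 4)| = 30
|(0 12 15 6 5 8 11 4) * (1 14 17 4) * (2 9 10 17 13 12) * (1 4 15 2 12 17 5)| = |(0 12 2 9 10 5 8 11 4)(1 14 13 17 15 6)| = 18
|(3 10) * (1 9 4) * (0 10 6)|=12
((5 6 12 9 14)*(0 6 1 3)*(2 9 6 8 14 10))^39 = ((0 8 14 5 1 3)(2 9 10)(6 12))^39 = (0 5)(1 8)(3 14)(6 12)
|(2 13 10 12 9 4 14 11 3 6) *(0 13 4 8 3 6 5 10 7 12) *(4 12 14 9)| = |(0 13 7 14 11 6 2 12 4 9 8 3 5 10)| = 14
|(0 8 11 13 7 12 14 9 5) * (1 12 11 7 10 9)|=24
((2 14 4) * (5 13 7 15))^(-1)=(2 4 14)(5 15 7 13)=((2 14 4)(5 13 7 15))^(-1)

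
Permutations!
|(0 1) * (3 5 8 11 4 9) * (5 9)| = |(0 1)(3 9)(4 5 8 11)| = 4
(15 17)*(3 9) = (3 9)(15 17) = [0, 1, 2, 9, 4, 5, 6, 7, 8, 3, 10, 11, 12, 13, 14, 17, 16, 15]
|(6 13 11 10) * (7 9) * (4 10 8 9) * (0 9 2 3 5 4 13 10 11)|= |(0 9 7 13)(2 3 5 4 11 8)(6 10)|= 12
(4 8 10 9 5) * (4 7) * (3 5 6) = (3 5 7 4 8 10 9 6) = [0, 1, 2, 5, 8, 7, 3, 4, 10, 6, 9]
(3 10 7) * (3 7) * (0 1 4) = (0 1 4)(3 10) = [1, 4, 2, 10, 0, 5, 6, 7, 8, 9, 3]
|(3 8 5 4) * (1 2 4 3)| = |(1 2 4)(3 8 5)| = 3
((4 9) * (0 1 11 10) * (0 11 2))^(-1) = ((0 1 2)(4 9)(10 11))^(-1) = (0 2 1)(4 9)(10 11)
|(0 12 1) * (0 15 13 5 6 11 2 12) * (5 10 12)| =|(1 15 13 10 12)(2 5 6 11)| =20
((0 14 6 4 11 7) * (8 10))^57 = ((0 14 6 4 11 7)(8 10))^57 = (0 4)(6 7)(8 10)(11 14)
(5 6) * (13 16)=(5 6)(13 16)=[0, 1, 2, 3, 4, 6, 5, 7, 8, 9, 10, 11, 12, 16, 14, 15, 13]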